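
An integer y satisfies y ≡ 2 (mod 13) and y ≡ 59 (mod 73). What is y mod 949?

13⁻¹ mod 73: 13·45 ≡ 1 (mod 73), so 13⁻¹ ≡ 45.
y = 2 + 13·((59 − 2)·45 mod 73) = 2 + 13·10 = 132.
Check: 132 mod 13 = 2, 132 mod 73 = 59. ✓

132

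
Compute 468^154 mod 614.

By square-and-multiply:
154 in binary is 10011010, i.e. 154 = 128 + 16 + 8 + 2.
468^1 ≡ 468 (mod 614)
468^2 ≡ 468^2 = 219024 ≡ 440 (mod 614)
468^4 ≡ 440^2 = 193600 ≡ 190 (mod 614)
468^8 ≡ 190^2 = 36100 ≡ 488 (mod 614)
468^16 ≡ 488^2 = 238144 ≡ 526 (mod 614)
468^32 ≡ 526^2 = 276676 ≡ 376 (mod 614)
468^64 ≡ 376^2 = 141376 ≡ 156 (mod 614)
468^128 ≡ 156^2 = 24336 ≡ 390 (mod 614)
468^154 = 468^128 × 468^16 × 468^8 × 468^2 ≡ 390 × 526 × 488 × 440 (mod 614).
Accumulate the product:
390 × 526 = 205140 ≡ 64
64 × 488 = 31232 ≡ 532
532 × 440 = 234080 ≡ 146

146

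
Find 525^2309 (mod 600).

525

Compute successive squares:
2309 in binary is 100100000101, i.e. 2309 = 2048 + 256 + 4 + 1.
525^1 ≡ 525 (mod 600)
525^2 ≡ 525^2 = 275625 ≡ 225 (mod 600)
525^4 ≡ 225^2 = 50625 ≡ 225 (mod 600)
525^8 ≡ 225^2 = 50625 ≡ 225 (mod 600)
525^16 ≡ 225^2 = 50625 ≡ 225 (mod 600)
525^32 ≡ 225^2 = 50625 ≡ 225 (mod 600)
525^64 ≡ 225^2 = 50625 ≡ 225 (mod 600)
525^128 ≡ 225^2 = 50625 ≡ 225 (mod 600)
525^256 ≡ 225^2 = 50625 ≡ 225 (mod 600)
525^512 ≡ 225^2 = 50625 ≡ 225 (mod 600)
525^1024 ≡ 225^2 = 50625 ≡ 225 (mod 600)
525^2048 ≡ 225^2 = 50625 ≡ 225 (mod 600)
525^2309 = 525^2048 * 525^256 * 525^4 * 525^1 ≡ 225 * 225 * 225 * 525 (mod 600).
Accumulate the product:
225 * 225 = 50625 ≡ 225
225 * 225 = 50625 ≡ 225
225 * 525 = 118125 ≡ 525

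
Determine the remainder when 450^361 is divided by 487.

By square-and-multiply:
361 in binary is 101101001, i.e. 361 = 256 + 64 + 32 + 8 + 1.
450^1 ≡ 450 (mod 487)
450^2 ≡ 450^2 = 202500 ≡ 395 (mod 487)
450^4 ≡ 395^2 = 156025 ≡ 185 (mod 487)
450^8 ≡ 185^2 = 34225 ≡ 135 (mod 487)
450^16 ≡ 135^2 = 18225 ≡ 206 (mod 487)
450^32 ≡ 206^2 = 42436 ≡ 67 (mod 487)
450^64 ≡ 67^2 = 4489 ≡ 106 (mod 487)
450^128 ≡ 106^2 = 11236 ≡ 35 (mod 487)
450^256 ≡ 35^2 = 1225 ≡ 251 (mod 487)
450^361 = 450^256 * 450^64 * 450^32 * 450^8 * 450^1 ≡ 251 * 106 * 67 * 135 * 450 (mod 487).
Accumulate the product:
251 * 106 = 26606 ≡ 308
308 * 67 = 20636 ≡ 182
182 * 135 = 24570 ≡ 220
220 * 450 = 99000 ≡ 139

139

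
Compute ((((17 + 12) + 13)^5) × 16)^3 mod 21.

17 + 12 = 29 ≡ 8 (mod 21)
8 + 13 = 21 ≡ 0 (mod 21)
(0)^5 ≡ 0 (mod 21)
0 × 16 = 0
(0)^3 ≡ 0 (mod 21)

0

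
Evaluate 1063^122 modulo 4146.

Using repeated squaring:
122 in binary is 1111010, i.e. 122 = 64 + 32 + 16 + 8 + 2.
1063^1 ≡ 1063 (mod 4146)
1063^2 ≡ 1063^2 = 1129969 ≡ 2257 (mod 4146)
1063^4 ≡ 2257^2 = 5094049 ≡ 2761 (mod 4146)
1063^8 ≡ 2761^2 = 7623121 ≡ 2773 (mod 4146)
1063^16 ≡ 2773^2 = 7689529 ≡ 2845 (mod 4146)
1063^32 ≡ 2845^2 = 8094025 ≡ 1033 (mod 4146)
1063^64 ≡ 1033^2 = 1067089 ≡ 1567 (mod 4146)
1063^122 = 1063^64 * 1063^32 * 1063^16 * 1063^8 * 1063^2 ≡ 1567 * 1033 * 2845 * 2773 * 2257 (mod 4146).
Accumulate the product:
1567 * 1033 = 1618711 ≡ 1771
1771 * 2845 = 5038495 ≡ 1105
1105 * 2773 = 3064165 ≡ 271
271 * 2257 = 611647 ≡ 2185

2185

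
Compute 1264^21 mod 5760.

2944

Compute successive squares:
1264^1 ≡ 1264 (mod 5760)
1264^2 ≡ 1264^2 = 1597696 ≡ 2176 (mod 5760)
1264^4 ≡ 2176^2 = 4734976 ≡ 256 (mod 5760)
1264^8 ≡ 256^2 = 65536 ≡ 2176 (mod 5760)
1264^16 ≡ 2176^2 = 4734976 ≡ 256 (mod 5760)
1264^21 = 1264^16 · 1264^4 · 1264^1 ≡ 256 · 256 · 1264 (mod 5760).
Accumulate the product:
256 · 256 = 65536 ≡ 2176
2176 · 1264 = 2750464 ≡ 2944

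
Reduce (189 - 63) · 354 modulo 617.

189 - 63 = 126
126 · 354 = 44604 ≡ 180 (mod 617)

180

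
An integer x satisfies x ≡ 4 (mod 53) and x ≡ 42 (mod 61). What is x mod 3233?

2177

53⁻¹ mod 61: 53*38 ≡ 1 (mod 61), so 53⁻¹ ≡ 38.
x = 4 + 53*((42 − 4)*38 mod 61) = 4 + 53*41 = 2177.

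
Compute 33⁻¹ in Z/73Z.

73 = 2×33 + 7
33 = 4×7 + 5
7 = 1×5 + 2
5 = 2×2 + 1
2 = 2×1 + 0
gcd(33, 73) = 1, so the inverse exists.
Bézout: 1 = −14×73 + 31×33.
So 33⁻¹ ≡ 31 (mod 73).

31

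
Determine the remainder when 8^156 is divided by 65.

1

Using repeated squaring:
156 in binary is 10011100, i.e. 156 = 128 + 16 + 8 + 4.
8^1 ≡ 8 (mod 65)
8^2 ≡ 8^2 = 64 (mod 65)
8^4 ≡ 64^2 = 4096 ≡ 1 (mod 65)
8^8 ≡ 1^2 = 1 (mod 65)
8^16 ≡ 1^2 = 1 (mod 65)
8^32 ≡ 1^2 = 1 (mod 65)
8^64 ≡ 1^2 = 1 (mod 65)
8^128 ≡ 1^2 = 1 (mod 65)
8^156 = 8^128 × 8^16 × 8^8 × 8^4 ≡ 1 × 1 × 1 × 1 (mod 65).
Accumulate the product:
1 × 1 = 1
1 × 1 = 1
1 × 1 = 1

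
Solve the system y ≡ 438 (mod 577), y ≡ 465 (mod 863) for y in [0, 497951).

577⁻¹ mod 863: 577×691 ≡ 1 (mod 863), so 577⁻¹ ≡ 691.
y = 438 + 577×((465 − 438)×691 mod 863) = 438 + 577×534 = 308556.
Check: 308556 mod 577 = 438, 308556 mod 863 = 465. ✓

308556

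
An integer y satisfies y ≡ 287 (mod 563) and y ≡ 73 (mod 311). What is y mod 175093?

563⁻¹ mod 311: 563*253 ≡ 1 (mod 311), so 563⁻¹ ≡ 253.
y = 287 + 563*((73 − 287)*253 mod 311) = 287 + 563*283 = 159616.
Check: 159616 mod 563 = 287, 159616 mod 311 = 73. ✓

159616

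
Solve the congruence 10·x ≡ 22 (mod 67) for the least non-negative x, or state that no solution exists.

29

gcd(10, 67) = 1, so a unique solution mod 67 exists.
10⁻¹ ≡ 47 (mod 67).
x ≡ 47·22 ≡ 29 (mod 67).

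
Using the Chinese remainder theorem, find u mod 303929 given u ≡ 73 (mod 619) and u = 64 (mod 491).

619⁻¹ mod 491: 619·234 ≡ 1 (mod 491), so 619⁻¹ ≡ 234.
u = 73 + 619·((64 − 73)·234 mod 491) = 73 + 619·349 = 216104.
Check: 216104 mod 619 = 73, 216104 mod 491 = 64. ✓

216104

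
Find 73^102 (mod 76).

By square-and-multiply:
73^1 ≡ 73 (mod 76)
73^2 ≡ 73^2 = 5329 ≡ 9 (mod 76)
73^4 ≡ 9^2 = 81 ≡ 5 (mod 76)
73^8 ≡ 5^2 = 25 (mod 76)
73^16 ≡ 25^2 = 625 ≡ 17 (mod 76)
73^32 ≡ 17^2 = 289 ≡ 61 (mod 76)
73^64 ≡ 61^2 = 3721 ≡ 73 (mod 76)
73^102 = 73^64 · 73^32 · 73^4 · 73^2 ≡ 73 · 61 · 5 · 9 (mod 76).
Accumulate the product:
73 · 61 = 4453 ≡ 45
45 · 5 = 225 ≡ 73
73 · 9 = 657 ≡ 49

49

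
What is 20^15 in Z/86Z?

32

By square-and-multiply:
20^1 ≡ 20 (mod 86)
20^2 ≡ 20^2 = 400 ≡ 56 (mod 86)
20^4 ≡ 56^2 = 3136 ≡ 40 (mod 86)
20^8 ≡ 40^2 = 1600 ≡ 52 (mod 86)
20^15 = 20^8 · 20^4 · 20^2 · 20^1 ≡ 52 · 40 · 56 · 20 (mod 86).
Accumulate the product:
52 · 40 = 2080 ≡ 16
16 · 56 = 896 ≡ 36
36 · 20 = 720 ≡ 32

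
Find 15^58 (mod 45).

Compute successive squares:
58 in binary is 111010, i.e. 58 = 32 + 16 + 8 + 2.
15^1 ≡ 15 (mod 45)
15^2 ≡ 15^2 = 225 ≡ 0 (mod 45)
15^4 ≡ 0^2 = 0 (mod 45)
15^8 ≡ 0^2 = 0 (mod 45)
15^16 ≡ 0^2 = 0 (mod 45)
15^32 ≡ 0^2 = 0 (mod 45)
15^58 = 15^32 × 15^16 × 15^8 × 15^2 ≡ 0 × 0 × 0 × 0 (mod 45).
Accumulate the product:
0 × 0 = 0
0 × 0 = 0
0 × 0 = 0

0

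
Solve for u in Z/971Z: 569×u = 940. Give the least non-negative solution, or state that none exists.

959

gcd(569, 971) = 1, so a unique solution mod 971 exists.
569⁻¹ ≡ 157 (mod 971).
u ≡ 157×940 ≡ 959 (mod 971).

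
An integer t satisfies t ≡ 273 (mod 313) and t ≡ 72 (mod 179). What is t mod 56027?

313⁻¹ mod 179: 313*175 ≡ 1 (mod 179), so 313⁻¹ ≡ 175.
t = 273 + 313*((72 − 273)*175 mod 179) = 273 + 313*88 = 27817.
Check: 27817 mod 313 = 273, 27817 mod 179 = 72. ✓

27817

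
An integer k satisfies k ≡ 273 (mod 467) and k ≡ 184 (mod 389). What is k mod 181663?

467⁻¹ mod 389: 467×5 ≡ 1 (mod 389), so 467⁻¹ ≡ 5.
k = 273 + 467×((184 − 273)×5 mod 389) = 273 + 467×333 = 155784.

155784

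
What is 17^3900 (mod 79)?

Compute successive squares:
3900 in binary is 111100111100, i.e. 3900 = 2048 + 1024 + 512 + 256 + 32 + 16 + 8 + 4.
17^1 ≡ 17 (mod 79)
17^2 ≡ 17^2 = 289 ≡ 52 (mod 79)
17^4 ≡ 52^2 = 2704 ≡ 18 (mod 79)
17^8 ≡ 18^2 = 324 ≡ 8 (mod 79)
17^16 ≡ 8^2 = 64 (mod 79)
17^32 ≡ 64^2 = 4096 ≡ 67 (mod 79)
17^64 ≡ 67^2 = 4489 ≡ 65 (mod 79)
17^128 ≡ 65^2 = 4225 ≡ 38 (mod 79)
17^256 ≡ 38^2 = 1444 ≡ 22 (mod 79)
17^512 ≡ 22^2 = 484 ≡ 10 (mod 79)
17^1024 ≡ 10^2 = 100 ≡ 21 (mod 79)
17^2048 ≡ 21^2 = 441 ≡ 46 (mod 79)
17^3900 = 17^2048 * 17^1024 * 17^512 * 17^256 * 17^32 * 17^16 * 17^8 * 17^4 ≡ 46 * 21 * 10 * 22 * 67 * 64 * 8 * 18 (mod 79).
Accumulate the product:
46 * 21 = 966 ≡ 18
18 * 10 = 180 ≡ 22
22 * 22 = 484 ≡ 10
10 * 67 = 670 ≡ 38
38 * 64 = 2432 ≡ 62
62 * 8 = 496 ≡ 22
22 * 18 = 396 ≡ 1

1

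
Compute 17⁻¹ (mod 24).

17

Apply the Euclidean algorithm and back-substitute:
24 = 1·17 + 7
17 = 2·7 + 3
7 = 2·3 + 1
3 = 3·1 + 0
gcd(17, 24) = 1, so the inverse exists.
Back-substitute for 1:
1 = 1·7 − 2·3
  = −2·17 + 5·7
  = 5·24 − 7·17
So 17⁻¹ ≡ −7 ≡ 17 (mod 24).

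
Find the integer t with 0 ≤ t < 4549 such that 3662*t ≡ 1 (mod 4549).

2913

By the extended Euclidean algorithm:
4549 = 1×3662 + 887
3662 = 4×887 + 114
887 = 7×114 + 89
114 = 1×89 + 25
89 = 3×25 + 14
25 = 1×14 + 11
14 = 1×11 + 3
11 = 3×3 + 2
3 = 1×2 + 1
2 = 2×1 + 0
gcd(3662, 4549) = 1, so the inverse exists.
Back-substitute for 1:
1 = 1×3 − 1×2
  = −1×11 + 4×3
  = 4×14 − 5×11
  = −5×25 + 9×14
  = 9×89 − 32×25
  = −32×114 + 41×89
  = 41×887 − 319×114
  = −319×3662 + 1317×887
  = 1317×4549 − 1636×3662
So 3662⁻¹ ≡ −1636 ≡ 2913 (mod 4549).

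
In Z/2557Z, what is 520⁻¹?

1903

2557 = 4×520 + 477
520 = 1×477 + 43
477 = 11×43 + 4
43 = 10×4 + 3
4 = 1×3 + 1
3 = 3×1 + 0
gcd(520, 2557) = 1, so the inverse exists.
Back-substitute for 1:
1 = 1×4 − 1×3
  = −1×43 + 11×4
  = 11×477 − 122×43
  = −122×520 + 133×477
  = 133×2557 − 654×520
So 520⁻¹ ≡ −654 ≡ 1903 (mod 2557).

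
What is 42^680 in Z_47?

4

680 in binary is 1010101000, i.e. 680 = 512 + 128 + 32 + 8.
42^1 ≡ 42 (mod 47)
42^2 ≡ 42^2 = 1764 ≡ 25 (mod 47)
42^4 ≡ 25^2 = 625 ≡ 14 (mod 47)
42^8 ≡ 14^2 = 196 ≡ 8 (mod 47)
42^16 ≡ 8^2 = 64 ≡ 17 (mod 47)
42^32 ≡ 17^2 = 289 ≡ 7 (mod 47)
42^64 ≡ 7^2 = 49 ≡ 2 (mod 47)
42^128 ≡ 2^2 = 4 (mod 47)
42^256 ≡ 4^2 = 16 (mod 47)
42^512 ≡ 16^2 = 256 ≡ 21 (mod 47)
42^680 = 42^512 × 42^128 × 42^32 × 42^8 ≡ 21 × 4 × 7 × 8 (mod 47).
Accumulate the product:
21 × 4 = 84 ≡ 37
37 × 7 = 259 ≡ 24
24 × 8 = 192 ≡ 4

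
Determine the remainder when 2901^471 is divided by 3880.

By square-and-multiply:
2901^1 ≡ 2901 (mod 3880)
2901^2 ≡ 2901^2 = 8415801 ≡ 81 (mod 3880)
2901^4 ≡ 81^2 = 6561 ≡ 2681 (mod 3880)
2901^8 ≡ 2681^2 = 7187761 ≡ 2001 (mod 3880)
2901^16 ≡ 2001^2 = 4004001 ≡ 3721 (mod 3880)
2901^32 ≡ 3721^2 = 13845841 ≡ 2001 (mod 3880)
2901^64 ≡ 2001^2 = 4004001 ≡ 3721 (mod 3880)
2901^128 ≡ 3721^2 = 13845841 ≡ 2001 (mod 3880)
2901^256 ≡ 2001^2 = 4004001 ≡ 3721 (mod 3880)
2901^471 = 2901^256 × 2901^128 × 2901^64 × 2901^16 × 2901^4 × 2901^2 × 2901^1 ≡ 3721 × 2001 × 3721 × 3721 × 2681 × 81 × 2901 (mod 3880).
Accumulate the product:
3721 × 2001 = 7445721 ≡ 1
1 × 3721 = 3721
3721 × 3721 = 13845841 ≡ 2001
2001 × 2681 = 5364681 ≡ 2521
2521 × 81 = 204201 ≡ 2441
2441 × 2901 = 7081341 ≡ 341

341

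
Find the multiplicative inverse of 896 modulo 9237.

5969

Run the extended Euclidean algorithm:
9237 = 10*896 + 277
896 = 3*277 + 65
277 = 4*65 + 17
65 = 3*17 + 14
17 = 1*14 + 3
14 = 4*3 + 2
3 = 1*2 + 1
2 = 2*1 + 0
gcd(896, 9237) = 1, so the inverse exists.
Bézout: 1 = 317*9237 − 3268*896.
So 896⁻¹ ≡ −3268 ≡ 5969 (mod 9237).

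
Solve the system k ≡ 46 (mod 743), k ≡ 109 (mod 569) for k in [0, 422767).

743⁻¹ mod 569: 743·121 ≡ 1 (mod 569), so 743⁻¹ ≡ 121.
k = 46 + 743·((109 − 46)·121 mod 569) = 46 + 743·226 = 167964.

167964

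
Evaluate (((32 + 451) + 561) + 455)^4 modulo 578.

387

32 + 451 = 483
483 + 561 = 1044 ≡ 466 (mod 578)
466 + 455 = 921 ≡ 343 (mod 578)
(343)^4 ≡ 387 (mod 578)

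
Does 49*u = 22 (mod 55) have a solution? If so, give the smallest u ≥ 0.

33

gcd(49, 55) = 1, so a unique solution mod 55 exists.
49⁻¹ ≡ 9 (mod 55).
u ≡ 9*22 ≡ 33 (mod 55).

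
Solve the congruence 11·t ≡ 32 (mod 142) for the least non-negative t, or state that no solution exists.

132

gcd(11, 142) = 1, so a unique solution mod 142 exists.
11⁻¹ ≡ 13 (mod 142).
t ≡ 13·32 ≡ 132 (mod 142).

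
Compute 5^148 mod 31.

148 in binary is 10010100, i.e. 148 = 128 + 16 + 4.
5^1 ≡ 5 (mod 31)
5^2 ≡ 5^2 = 25 (mod 31)
5^4 ≡ 25^2 = 625 ≡ 5 (mod 31)
5^8 ≡ 5^2 = 25 (mod 31)
5^16 ≡ 25^2 = 625 ≡ 5 (mod 31)
5^32 ≡ 5^2 = 25 (mod 31)
5^64 ≡ 25^2 = 625 ≡ 5 (mod 31)
5^128 ≡ 5^2 = 25 (mod 31)
5^148 = 5^128 × 5^16 × 5^4 ≡ 25 × 5 × 5 (mod 31).
Accumulate the product:
25 × 5 = 125 ≡ 1
1 × 5 = 5

5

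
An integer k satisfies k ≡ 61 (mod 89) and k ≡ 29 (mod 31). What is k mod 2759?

773

89⁻¹ mod 31: 89×23 ≡ 1 (mod 31), so 89⁻¹ ≡ 23.
k = 61 + 89×((29 − 61)×23 mod 31) = 61 + 89×8 = 773.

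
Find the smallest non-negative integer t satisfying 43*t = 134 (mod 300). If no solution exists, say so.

gcd(43, 300) = 1, so a unique solution mod 300 exists.
43⁻¹ ≡ 7 (mod 300).
t ≡ 7*134 ≡ 38 (mod 300).

38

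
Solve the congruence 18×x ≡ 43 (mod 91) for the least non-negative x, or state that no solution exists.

gcd(18, 91) = 1, so a unique solution mod 91 exists.
18⁻¹ ≡ 86 (mod 91).
x ≡ 86×43 ≡ 58 (mod 91).

58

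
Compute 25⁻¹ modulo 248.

248 = 9*25 + 23
25 = 1*23 + 2
23 = 11*2 + 1
2 = 2*1 + 0
gcd(25, 248) = 1, so the inverse exists.
Bézout: 1 = 12*248 − 119*25.
So 25⁻¹ ≡ −119 ≡ 129 (mod 248).

129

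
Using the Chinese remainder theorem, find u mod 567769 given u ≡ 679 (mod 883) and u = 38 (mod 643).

883⁻¹ mod 643: 883*142 ≡ 1 (mod 643), so 883⁻¹ ≡ 142.
u = 679 + 883*((38 − 679)*142 mod 643) = 679 + 883*284 = 251451.

251451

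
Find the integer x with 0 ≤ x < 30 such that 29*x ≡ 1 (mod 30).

29

30 = 1·29 + 1
29 = 29·1 + 0
gcd(29, 30) = 1, so the inverse exists.
Bézout: 1 = 1·30 − 1·29.
So 29⁻¹ ≡ −1 ≡ 29 (mod 30).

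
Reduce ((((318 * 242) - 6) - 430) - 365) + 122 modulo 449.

396

318 * 242 = 76956 ≡ 177 (mod 449)
177 - 6 = 171
171 - 430 = -259 ≡ 190 (mod 449)
190 - 365 = -175 ≡ 274 (mod 449)
274 + 122 = 396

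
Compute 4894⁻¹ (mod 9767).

9302

By the extended Euclidean algorithm:
9767 = 1*4894 + 4873
4894 = 1*4873 + 21
4873 = 232*21 + 1
21 = 21*1 + 0
gcd(4894, 9767) = 1, so the inverse exists.
Back-substitute for 1:
1 = 1*4873 − 232*21
  = −232*4894 + 233*4873
  = 233*9767 − 465*4894
So 4894⁻¹ ≡ −465 ≡ 9302 (mod 9767).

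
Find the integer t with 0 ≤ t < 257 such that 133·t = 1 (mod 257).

143

257 = 1*133 + 124
133 = 1*124 + 9
124 = 13*9 + 7
9 = 1*7 + 2
7 = 3*2 + 1
2 = 2*1 + 0
gcd(133, 257) = 1, so the inverse exists.
Bézout: 1 = 59*257 − 114*133.
So 133⁻¹ ≡ −114 ≡ 143 (mod 257).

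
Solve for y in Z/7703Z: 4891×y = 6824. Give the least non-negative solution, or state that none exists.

7591

gcd(4891, 7703) = 1, so a unique solution mod 7703 exists.
4891⁻¹ ≡ 2375 (mod 7703).
y ≡ 2375×6824 ≡ 7591 (mod 7703).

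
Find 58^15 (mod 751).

By square-and-multiply:
58^1 ≡ 58 (mod 751)
58^2 ≡ 58^2 = 3364 ≡ 360 (mod 751)
58^4 ≡ 360^2 = 129600 ≡ 428 (mod 751)
58^8 ≡ 428^2 = 183184 ≡ 691 (mod 751)
58^15 = 58^8 × 58^4 × 58^2 × 58^1 ≡ 691 × 428 × 360 × 58 (mod 751).
Accumulate the product:
691 × 428 = 295748 ≡ 605
605 × 360 = 217800 ≡ 10
10 × 58 = 580

580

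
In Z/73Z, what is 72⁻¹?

72

Run the extended Euclidean algorithm:
73 = 1*72 + 1
72 = 72*1 + 0
gcd(72, 73) = 1, so the inverse exists.
Bézout: 1 = 1*73 − 1*72.
So 72⁻¹ ≡ −1 ≡ 72 (mod 73).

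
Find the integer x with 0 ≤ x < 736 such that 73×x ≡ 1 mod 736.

736 = 10*73 + 6
73 = 12*6 + 1
6 = 6*1 + 0
gcd(73, 736) = 1, so the inverse exists.
Bézout: 1 = −12*736 + 121*73.
So 73⁻¹ ≡ 121 (mod 736).

121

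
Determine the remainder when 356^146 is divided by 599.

289

Using repeated squaring:
146 in binary is 10010010, i.e. 146 = 128 + 16 + 2.
356^1 ≡ 356 (mod 599)
356^2 ≡ 356^2 = 126736 ≡ 347 (mod 599)
356^4 ≡ 347^2 = 120409 ≡ 10 (mod 599)
356^8 ≡ 10^2 = 100 (mod 599)
356^16 ≡ 100^2 = 10000 ≡ 416 (mod 599)
356^32 ≡ 416^2 = 173056 ≡ 544 (mod 599)
356^64 ≡ 544^2 = 295936 ≡ 30 (mod 599)
356^128 ≡ 30^2 = 900 ≡ 301 (mod 599)
356^146 = 356^128 × 356^16 × 356^2 ≡ 301 × 416 × 347 (mod 599).
Accumulate the product:
301 × 416 = 125216 ≡ 25
25 × 347 = 8675 ≡ 289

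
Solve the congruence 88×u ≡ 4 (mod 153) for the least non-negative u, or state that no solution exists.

gcd(88, 153) = 1, so a unique solution mod 153 exists.
88⁻¹ ≡ 40 (mod 153).
u ≡ 40×4 ≡ 7 (mod 153).

7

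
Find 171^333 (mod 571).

551

Using repeated squaring:
171^1 ≡ 171 (mod 571)
171^2 ≡ 171^2 = 29241 ≡ 120 (mod 571)
171^4 ≡ 120^2 = 14400 ≡ 125 (mod 571)
171^8 ≡ 125^2 = 15625 ≡ 208 (mod 571)
171^16 ≡ 208^2 = 43264 ≡ 439 (mod 571)
171^32 ≡ 439^2 = 192721 ≡ 294 (mod 571)
171^64 ≡ 294^2 = 86436 ≡ 215 (mod 571)
171^128 ≡ 215^2 = 46225 ≡ 545 (mod 571)
171^256 ≡ 545^2 = 297025 ≡ 105 (mod 571)
171^333 = 171^256 * 171^64 * 171^8 * 171^4 * 171^1 ≡ 105 * 215 * 208 * 125 * 171 (mod 571).
Accumulate the product:
105 * 215 = 22575 ≡ 306
306 * 208 = 63648 ≡ 267
267 * 125 = 33375 ≡ 257
257 * 171 = 43947 ≡ 551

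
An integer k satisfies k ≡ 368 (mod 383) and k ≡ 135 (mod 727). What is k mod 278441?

195698

383⁻¹ mod 727: 383*522 ≡ 1 (mod 727), so 383⁻¹ ≡ 522.
k = 368 + 383*((135 − 368)*522 mod 727) = 368 + 383*510 = 195698.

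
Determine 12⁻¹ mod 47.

Run the extended Euclidean algorithm:
47 = 3×12 + 11
12 = 1×11 + 1
11 = 11×1 + 0
gcd(12, 47) = 1, so the inverse exists.
Bézout: 1 = −1×47 + 4×12.
So 12⁻¹ ≡ 4 (mod 47).

4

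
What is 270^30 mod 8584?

30 in binary is 11110, i.e. 30 = 16 + 8 + 4 + 2.
270^1 ≡ 270 (mod 8584)
270^2 ≡ 270^2 = 72900 ≡ 4228 (mod 8584)
270^4 ≡ 4228^2 = 17875984 ≡ 4096 (mod 8584)
270^8 ≡ 4096^2 = 16777216 ≡ 4080 (mod 8584)
270^16 ≡ 4080^2 = 16646400 ≡ 2024 (mod 8584)
270^30 = 270^16 · 270^8 · 270^4 · 270^2 ≡ 2024 · 4080 · 4096 · 4228 (mod 8584).
Accumulate the product:
2024 · 4080 = 8257920 ≡ 112
112 · 4096 = 458752 ≡ 3800
3800 · 4228 = 16066400 ≡ 5736

5736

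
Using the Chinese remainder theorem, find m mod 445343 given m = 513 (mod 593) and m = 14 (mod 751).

593⁻¹ mod 751: 593·385 ≡ 1 (mod 751), so 593⁻¹ ≡ 385.
m = 513 + 593·((14 − 513)·385 mod 751) = 513 + 593·141 = 84126.

84126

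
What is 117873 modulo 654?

153

117873 = 180*654 + 153, so 117873 ≡ 153 (mod 654).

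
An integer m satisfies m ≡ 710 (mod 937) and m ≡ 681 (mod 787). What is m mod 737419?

937⁻¹ mod 787: 937·404 ≡ 1 (mod 787), so 937⁻¹ ≡ 404.
m = 710 + 937·((681 − 710)·404 mod 787) = 710 + 937·89 = 84103.

84103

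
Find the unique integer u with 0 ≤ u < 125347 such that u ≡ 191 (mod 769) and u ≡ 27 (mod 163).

769⁻¹ mod 163: 769·124 ≡ 1 (mod 163), so 769⁻¹ ≡ 124.
u = 191 + 769·((27 − 191)·124 mod 163) = 191 + 769·39 = 30182.

30182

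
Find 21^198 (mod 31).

8

Compute successive squares:
21^1 ≡ 21 (mod 31)
21^2 ≡ 21^2 = 441 ≡ 7 (mod 31)
21^4 ≡ 7^2 = 49 ≡ 18 (mod 31)
21^8 ≡ 18^2 = 324 ≡ 14 (mod 31)
21^16 ≡ 14^2 = 196 ≡ 10 (mod 31)
21^32 ≡ 10^2 = 100 ≡ 7 (mod 31)
21^64 ≡ 7^2 = 49 ≡ 18 (mod 31)
21^128 ≡ 18^2 = 324 ≡ 14 (mod 31)
21^198 = 21^128 * 21^64 * 21^4 * 21^2 ≡ 14 * 18 * 18 * 7 (mod 31).
Accumulate the product:
14 * 18 = 252 ≡ 4
4 * 18 = 72 ≡ 10
10 * 7 = 70 ≡ 8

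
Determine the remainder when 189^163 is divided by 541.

189

Using repeated squaring:
163 in binary is 10100011, i.e. 163 = 128 + 32 + 2 + 1.
189^1 ≡ 189 (mod 541)
189^2 ≡ 189^2 = 35721 ≡ 15 (mod 541)
189^4 ≡ 15^2 = 225 (mod 541)
189^8 ≡ 225^2 = 50625 ≡ 312 (mod 541)
189^16 ≡ 312^2 = 97344 ≡ 505 (mod 541)
189^32 ≡ 505^2 = 255025 ≡ 214 (mod 541)
189^64 ≡ 214^2 = 45796 ≡ 352 (mod 541)
189^128 ≡ 352^2 = 123904 ≡ 15 (mod 541)
189^163 = 189^128 × 189^32 × 189^2 × 189^1 ≡ 15 × 214 × 15 × 189 (mod 541).
Accumulate the product:
15 × 214 = 3210 ≡ 505
505 × 15 = 7575 ≡ 1
1 × 189 = 189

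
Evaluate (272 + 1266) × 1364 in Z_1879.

272 + 1266 = 1538
1538 × 1364 = 2097832 ≡ 868 (mod 1879)

868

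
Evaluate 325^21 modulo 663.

Compute successive squares:
325^1 ≡ 325 (mod 663)
325^2 ≡ 325^2 = 105625 ≡ 208 (mod 663)
325^4 ≡ 208^2 = 43264 ≡ 169 (mod 663)
325^8 ≡ 169^2 = 28561 ≡ 52 (mod 663)
325^16 ≡ 52^2 = 2704 ≡ 52 (mod 663)
325^21 = 325^16 × 325^4 × 325^1 ≡ 52 × 169 × 325 (mod 663).
Accumulate the product:
52 × 169 = 8788 ≡ 169
169 × 325 = 54925 ≡ 559

559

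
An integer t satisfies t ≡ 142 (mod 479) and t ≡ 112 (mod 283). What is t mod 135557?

479⁻¹ mod 283: 479*13 ≡ 1 (mod 283), so 479⁻¹ ≡ 13.
t = 142 + 479*((112 − 142)*13 mod 283) = 142 + 479*176 = 84446.

84446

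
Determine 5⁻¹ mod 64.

64 = 12*5 + 4
5 = 1*4 + 1
4 = 4*1 + 0
gcd(5, 64) = 1, so the inverse exists.
Bézout: 1 = −1*64 + 13*5.
So 5⁻¹ ≡ 13 (mod 64).

13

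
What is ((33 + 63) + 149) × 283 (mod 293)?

187

33 + 63 = 96
96 + 149 = 245
245 × 283 = 69335 ≡ 187 (mod 293)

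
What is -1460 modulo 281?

226

-1460 = -6×281 + 226, so -1460 ≡ 226 (mod 281).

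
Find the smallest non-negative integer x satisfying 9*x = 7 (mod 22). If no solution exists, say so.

gcd(9, 22) = 1, so a unique solution mod 22 exists.
9⁻¹ ≡ 5 (mod 22).
x ≡ 5*7 ≡ 13 (mod 22).

13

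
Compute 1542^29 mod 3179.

By square-and-multiply:
29 in binary is 11101, i.e. 29 = 16 + 8 + 4 + 1.
1542^1 ≡ 1542 (mod 3179)
1542^2 ≡ 1542^2 = 2377764 ≡ 3051 (mod 3179)
1542^4 ≡ 3051^2 = 9308601 ≡ 489 (mod 3179)
1542^8 ≡ 489^2 = 239121 ≡ 696 (mod 3179)
1542^16 ≡ 696^2 = 484416 ≡ 1208 (mod 3179)
1542^29 = 1542^16 * 1542^8 * 1542^4 * 1542^1 ≡ 1208 * 696 * 489 * 1542 (mod 3179).
Accumulate the product:
1208 * 696 = 840768 ≡ 1512
1512 * 489 = 739368 ≡ 1840
1840 * 1542 = 2837280 ≡ 1612

1612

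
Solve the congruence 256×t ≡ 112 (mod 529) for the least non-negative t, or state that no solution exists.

298

gcd(256, 529) = 1, so a unique solution mod 529 exists.
256⁻¹ ≡ 31 (mod 529).
t ≡ 31×112 ≡ 298 (mod 529).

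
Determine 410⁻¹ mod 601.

601 = 1·410 + 191
410 = 2·191 + 28
191 = 6·28 + 23
28 = 1·23 + 5
23 = 4·5 + 3
5 = 1·3 + 2
3 = 1·2 + 1
2 = 2·1 + 0
gcd(410, 601) = 1, so the inverse exists.
Back-substitute for 1:
1 = 1·3 − 1·2
  = −1·5 + 2·3
  = 2·23 − 9·5
  = −9·28 + 11·23
  = 11·191 − 75·28
  = −75·410 + 161·191
  = 161·601 − 236·410
So 410⁻¹ ≡ −236 ≡ 365 (mod 601).

365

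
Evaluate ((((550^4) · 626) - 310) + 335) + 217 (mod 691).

(550)^4 ≡ 88 (mod 691)
88 · 626 = 55088 ≡ 499 (mod 691)
499 - 310 = 189
189 + 335 = 524
524 + 217 = 741 ≡ 50 (mod 691)

50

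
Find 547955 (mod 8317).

547955 = 65*8317 + 7350, so 547955 ≡ 7350 (mod 8317).

7350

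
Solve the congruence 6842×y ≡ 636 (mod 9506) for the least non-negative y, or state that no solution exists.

gcd(6842, 9506) = 2, and 2 | 636, so solutions exist.
Divide through by 2: 3421×y ≡ 318 mod 4753.
3421⁻¹ ≡ 1802 (mod 4753).
y ≡ 1802×318 ≡ 2676 (mod 4753).
The smallest non-negative solution is y = 2676.

2676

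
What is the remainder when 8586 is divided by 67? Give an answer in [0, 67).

10

8586 = 128*67 + 10, so 8586 ≡ 10 (mod 67).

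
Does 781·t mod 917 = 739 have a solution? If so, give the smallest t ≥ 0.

gcd(781, 917) = 1, so a unique solution mod 917 exists.
781⁻¹ ≡ 681 (mod 917).
t ≡ 681·739 ≡ 743 (mod 917).

743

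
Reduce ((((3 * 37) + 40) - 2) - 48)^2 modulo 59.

3 * 37 = 111 ≡ 52 (mod 59)
52 + 40 = 92 ≡ 33 (mod 59)
33 - 2 = 31
31 - 48 = -17 ≡ 42 (mod 59)
(42)^2 ≡ 53 (mod 59)

53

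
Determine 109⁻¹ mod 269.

116

269 = 2×109 + 51
109 = 2×51 + 7
51 = 7×7 + 2
7 = 3×2 + 1
2 = 2×1 + 0
gcd(109, 269) = 1, so the inverse exists.
Back-substitute for 1:
1 = 1×7 − 3×2
  = −3×51 + 22×7
  = 22×109 − 47×51
  = −47×269 + 116×109
So 109⁻¹ ≡ 116 (mod 269).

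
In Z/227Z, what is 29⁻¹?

47

Run the extended Euclidean algorithm:
227 = 7*29 + 24
29 = 1*24 + 5
24 = 4*5 + 4
5 = 1*4 + 1
4 = 4*1 + 0
gcd(29, 227) = 1, so the inverse exists.
Back-substitute for 1:
1 = 1*5 − 1*4
  = −1*24 + 5*5
  = 5*29 − 6*24
  = −6*227 + 47*29
So 29⁻¹ ≡ 47 (mod 227).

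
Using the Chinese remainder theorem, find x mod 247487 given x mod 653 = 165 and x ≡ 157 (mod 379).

653⁻¹ mod 379: 653*231 ≡ 1 (mod 379), so 653⁻¹ ≡ 231.
x = 165 + 653*((157 − 165)*231 mod 379) = 165 + 653*47 = 30856.

30856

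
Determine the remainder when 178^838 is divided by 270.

Using repeated squaring:
838 in binary is 1101000110, i.e. 838 = 512 + 256 + 64 + 4 + 2.
178^1 ≡ 178 (mod 270)
178^2 ≡ 178^2 = 31684 ≡ 94 (mod 270)
178^4 ≡ 94^2 = 8836 ≡ 196 (mod 270)
178^8 ≡ 196^2 = 38416 ≡ 76 (mod 270)
178^16 ≡ 76^2 = 5776 ≡ 106 (mod 270)
178^32 ≡ 106^2 = 11236 ≡ 166 (mod 270)
178^64 ≡ 166^2 = 27556 ≡ 16 (mod 270)
178^128 ≡ 16^2 = 256 (mod 270)
178^256 ≡ 256^2 = 65536 ≡ 196 (mod 270)
178^512 ≡ 196^2 = 38416 ≡ 76 (mod 270)
178^838 = 178^512 × 178^256 × 178^64 × 178^4 × 178^2 ≡ 76 × 196 × 16 × 196 × 94 (mod 270).
Accumulate the product:
76 × 196 = 14896 ≡ 46
46 × 16 = 736 ≡ 196
196 × 196 = 38416 ≡ 76
76 × 94 = 7144 ≡ 124

124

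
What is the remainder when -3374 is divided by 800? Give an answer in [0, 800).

626

-3374 = -5×800 + 626, so -3374 ≡ 626 (mod 800).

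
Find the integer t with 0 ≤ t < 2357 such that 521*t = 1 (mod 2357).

1131

2357 = 4·521 + 273
521 = 1·273 + 248
273 = 1·248 + 25
248 = 9·25 + 23
25 = 1·23 + 2
23 = 11·2 + 1
2 = 2·1 + 0
gcd(521, 2357) = 1, so the inverse exists.
Bézout: 1 = −250·2357 + 1131·521.
So 521⁻¹ ≡ 1131 (mod 2357).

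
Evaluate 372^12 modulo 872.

328

12 in binary is 1100, i.e. 12 = 8 + 4.
372^1 ≡ 372 (mod 872)
372^2 ≡ 372^2 = 138384 ≡ 608 (mod 872)
372^4 ≡ 608^2 = 369664 ≡ 808 (mod 872)
372^8 ≡ 808^2 = 652864 ≡ 608 (mod 872)
372^12 = 372^8 * 372^4 ≡ 608 * 808 (mod 872).
608 * 808 = 491264 ≡ 328 (mod 872).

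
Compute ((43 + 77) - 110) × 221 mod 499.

214

43 + 77 = 120
120 - 110 = 10
10 × 221 = 2210 ≡ 214 (mod 499)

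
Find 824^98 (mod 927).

412

98 in binary is 1100010, i.e. 98 = 64 + 32 + 2.
824^1 ≡ 824 (mod 927)
824^2 ≡ 824^2 = 678976 ≡ 412 (mod 927)
824^4 ≡ 412^2 = 169744 ≡ 103 (mod 927)
824^8 ≡ 103^2 = 10609 ≡ 412 (mod 927)
824^16 ≡ 412^2 = 169744 ≡ 103 (mod 927)
824^32 ≡ 103^2 = 10609 ≡ 412 (mod 927)
824^64 ≡ 412^2 = 169744 ≡ 103 (mod 927)
824^98 = 824^64 · 824^32 · 824^2 ≡ 103 · 412 · 412 (mod 927).
Accumulate the product:
103 · 412 = 42436 ≡ 721
721 · 412 = 297052 ≡ 412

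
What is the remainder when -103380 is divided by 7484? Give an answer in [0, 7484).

1396

-103380 = -14*7484 + 1396, so -103380 ≡ 1396 (mod 7484).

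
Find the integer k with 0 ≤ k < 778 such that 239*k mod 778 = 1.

778 = 3·239 + 61
239 = 3·61 + 56
61 = 1·56 + 5
56 = 11·5 + 1
5 = 5·1 + 0
gcd(239, 778) = 1, so the inverse exists.
Back-substitute for 1:
1 = 1·56 − 11·5
  = −11·61 + 12·56
  = 12·239 − 47·61
  = −47·778 + 153·239
So 239⁻¹ ≡ 153 (mod 778).

153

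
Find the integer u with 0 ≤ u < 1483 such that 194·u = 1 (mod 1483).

1483 = 7*194 + 125
194 = 1*125 + 69
125 = 1*69 + 56
69 = 1*56 + 13
56 = 4*13 + 4
13 = 3*4 + 1
4 = 4*1 + 0
gcd(194, 1483) = 1, so the inverse exists.
Back-substitute for 1:
1 = 1*13 − 3*4
  = −3*56 + 13*13
  = 13*69 − 16*56
  = −16*125 + 29*69
  = 29*194 − 45*125
  = −45*1483 + 344*194
So 194⁻¹ ≡ 344 (mod 1483).

344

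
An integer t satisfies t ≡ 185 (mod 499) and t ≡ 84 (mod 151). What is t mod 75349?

499⁻¹ mod 151: 499·23 ≡ 1 (mod 151), so 499⁻¹ ≡ 23.
t = 185 + 499·((84 − 185)·23 mod 151) = 185 + 499·93 = 46592.
Check: 46592 mod 499 = 185, 46592 mod 151 = 84. ✓

46592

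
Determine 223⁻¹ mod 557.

5

Run the extended Euclidean algorithm:
557 = 2*223 + 111
223 = 2*111 + 1
111 = 111*1 + 0
gcd(223, 557) = 1, so the inverse exists.
Back-substitute for 1:
1 = 1*223 − 2*111
  = −2*557 + 5*223
So 223⁻¹ ≡ 5 (mod 557).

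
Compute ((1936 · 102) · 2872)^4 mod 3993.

1936 · 102 = 197472 ≡ 1815 (mod 3993)
1815 · 2872 = 5212680 ≡ 1815 (mod 3993)
(1815)^4 ≡ 0 (mod 3993)

0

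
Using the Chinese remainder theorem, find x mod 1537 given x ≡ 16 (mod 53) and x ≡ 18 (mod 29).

53⁻¹ mod 29: 53·23 ≡ 1 (mod 29), so 53⁻¹ ≡ 23.
x = 16 + 53·((18 − 16)·23 mod 29) = 16 + 53·17 = 917.

917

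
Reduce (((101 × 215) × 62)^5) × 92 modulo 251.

101 × 215 = 21715 ≡ 129 (mod 251)
129 × 62 = 7998 ≡ 217 (mod 251)
(217)^5 ≡ 94 (mod 251)
94 × 92 = 8648 ≡ 114 (mod 251)

114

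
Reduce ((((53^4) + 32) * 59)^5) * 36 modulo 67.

48

(53)^4 ≡ 25 (mod 67)
25 + 32 = 57
57 * 59 = 3363 ≡ 13 (mod 67)
(13)^5 ≡ 46 (mod 67)
46 * 36 = 1656 ≡ 48 (mod 67)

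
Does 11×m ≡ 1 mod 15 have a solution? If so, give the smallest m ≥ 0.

gcd(11, 15) = 1, so a unique solution mod 15 exists.
11⁻¹ ≡ 11 (mod 15).
m ≡ 11×1 ≡ 11 (mod 15).

11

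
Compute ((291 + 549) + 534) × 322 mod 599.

291 + 549 = 840 ≡ 241 (mod 599)
241 + 534 = 775 ≡ 176 (mod 599)
176 × 322 = 56672 ≡ 366 (mod 599)

366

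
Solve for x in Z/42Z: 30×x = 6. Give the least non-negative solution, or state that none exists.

gcd(30, 42) = 6, and 6 | 6, so solutions exist.
Divide through by 6: 5×x = 1 (mod 7).
5⁻¹ ≡ 3 (mod 7).
x ≡ 3×1 ≡ 3 (mod 7).
The smallest non-negative solution is x = 3.

3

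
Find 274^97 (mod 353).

250

By square-and-multiply:
274^1 ≡ 274 (mod 353)
274^2 ≡ 274^2 = 75076 ≡ 240 (mod 353)
274^4 ≡ 240^2 = 57600 ≡ 61 (mod 353)
274^8 ≡ 61^2 = 3721 ≡ 191 (mod 353)
274^16 ≡ 191^2 = 36481 ≡ 122 (mod 353)
274^32 ≡ 122^2 = 14884 ≡ 58 (mod 353)
274^64 ≡ 58^2 = 3364 ≡ 187 (mod 353)
274^97 = 274^64 * 274^32 * 274^1 ≡ 187 * 58 * 274 (mod 353).
Accumulate the product:
187 * 58 = 10846 ≡ 256
256 * 274 = 70144 ≡ 250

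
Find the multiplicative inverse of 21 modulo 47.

By the extended Euclidean algorithm:
47 = 2·21 + 5
21 = 4·5 + 1
5 = 5·1 + 0
gcd(21, 47) = 1, so the inverse exists.
Back-substitute for 1:
1 = 1·21 − 4·5
  = −4·47 + 9·21
So 21⁻¹ ≡ 9 (mod 47).

9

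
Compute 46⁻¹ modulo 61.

By the extended Euclidean algorithm:
61 = 1×46 + 15
46 = 3×15 + 1
15 = 15×1 + 0
gcd(46, 61) = 1, so the inverse exists.
Back-substitute for 1:
1 = 1×46 − 3×15
  = −3×61 + 4×46
So 46⁻¹ ≡ 4 (mod 61).

4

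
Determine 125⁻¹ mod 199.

121

Apply the Euclidean algorithm and back-substitute:
199 = 1×125 + 74
125 = 1×74 + 51
74 = 1×51 + 23
51 = 2×23 + 5
23 = 4×5 + 3
5 = 1×3 + 2
3 = 1×2 + 1
2 = 2×1 + 0
gcd(125, 199) = 1, so the inverse exists.
Bézout: 1 = 49×199 − 78×125.
So 125⁻¹ ≡ −78 ≡ 121 (mod 199).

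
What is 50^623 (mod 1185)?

Using repeated squaring:
623 in binary is 1001101111, i.e. 623 = 512 + 64 + 32 + 8 + 4 + 2 + 1.
50^1 ≡ 50 (mod 1185)
50^2 ≡ 50^2 = 2500 ≡ 130 (mod 1185)
50^4 ≡ 130^2 = 16900 ≡ 310 (mod 1185)
50^8 ≡ 310^2 = 96100 ≡ 115 (mod 1185)
50^16 ≡ 115^2 = 13225 ≡ 190 (mod 1185)
50^32 ≡ 190^2 = 36100 ≡ 550 (mod 1185)
50^64 ≡ 550^2 = 302500 ≡ 325 (mod 1185)
50^128 ≡ 325^2 = 105625 ≡ 160 (mod 1185)
50^256 ≡ 160^2 = 25600 ≡ 715 (mod 1185)
50^512 ≡ 715^2 = 511225 ≡ 490 (mod 1185)
50^623 = 50^512 · 50^64 · 50^32 · 50^8 · 50^4 · 50^2 · 50^1 ≡ 490 · 325 · 550 · 115 · 310 · 130 · 50 (mod 1185).
Accumulate the product:
490 · 325 = 159250 ≡ 460
460 · 550 = 253000 ≡ 595
595 · 115 = 68425 ≡ 880
880 · 310 = 272800 ≡ 250
250 · 130 = 32500 ≡ 505
505 · 50 = 25250 ≡ 365

365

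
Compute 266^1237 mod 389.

291

Using repeated squaring:
1237 in binary is 10011010101, i.e. 1237 = 1024 + 128 + 64 + 16 + 4 + 1.
266^1 ≡ 266 (mod 389)
266^2 ≡ 266^2 = 70756 ≡ 347 (mod 389)
266^4 ≡ 347^2 = 120409 ≡ 208 (mod 389)
266^8 ≡ 208^2 = 43264 ≡ 85 (mod 389)
266^16 ≡ 85^2 = 7225 ≡ 223 (mod 389)
266^32 ≡ 223^2 = 49729 ≡ 326 (mod 389)
266^64 ≡ 326^2 = 106276 ≡ 79 (mod 389)
266^128 ≡ 79^2 = 6241 ≡ 17 (mod 389)
266^256 ≡ 17^2 = 289 (mod 389)
266^512 ≡ 289^2 = 83521 ≡ 275 (mod 389)
266^1024 ≡ 275^2 = 75625 ≡ 159 (mod 389)
266^1237 = 266^1024 × 266^128 × 266^64 × 266^16 × 266^4 × 266^1 ≡ 159 × 17 × 79 × 223 × 208 × 266 (mod 389).
Accumulate the product:
159 × 17 = 2703 ≡ 369
369 × 79 = 29151 ≡ 365
365 × 223 = 81395 ≡ 94
94 × 208 = 19552 ≡ 102
102 × 266 = 27132 ≡ 291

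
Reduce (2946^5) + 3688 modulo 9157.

(2946)^5 ≡ 5656 (mod 9157)
5656 + 3688 = 9344 ≡ 187 (mod 9157)

187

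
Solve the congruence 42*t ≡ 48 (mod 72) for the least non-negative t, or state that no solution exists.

8

gcd(42, 72) = 6, and 6 | 48, so solutions exist.
Divide through by 6: 7*t ≡ 8 (mod 12).
7⁻¹ ≡ 7 (mod 12).
t ≡ 7*8 ≡ 8 (mod 12).
The smallest non-negative solution is t = 8.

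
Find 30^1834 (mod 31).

1834 in binary is 11100101010, i.e. 1834 = 1024 + 512 + 256 + 32 + 8 + 2.
30^1 ≡ 30 (mod 31)
30^2 ≡ 30^2 = 900 ≡ 1 (mod 31)
30^4 ≡ 1^2 = 1 (mod 31)
30^8 ≡ 1^2 = 1 (mod 31)
30^16 ≡ 1^2 = 1 (mod 31)
30^32 ≡ 1^2 = 1 (mod 31)
30^64 ≡ 1^2 = 1 (mod 31)
30^128 ≡ 1^2 = 1 (mod 31)
30^256 ≡ 1^2 = 1 (mod 31)
30^512 ≡ 1^2 = 1 (mod 31)
30^1024 ≡ 1^2 = 1 (mod 31)
30^1834 = 30^1024 × 30^512 × 30^256 × 30^32 × 30^8 × 30^2 ≡ 1 × 1 × 1 × 1 × 1 × 1 (mod 31).
Accumulate the product:
1 × 1 = 1
1 × 1 = 1
1 × 1 = 1
1 × 1 = 1
1 × 1 = 1

1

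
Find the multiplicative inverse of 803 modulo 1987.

Run the extended Euclidean algorithm:
1987 = 2·803 + 381
803 = 2·381 + 41
381 = 9·41 + 12
41 = 3·12 + 5
12 = 2·5 + 2
5 = 2·2 + 1
2 = 2·1 + 0
gcd(803, 1987) = 1, so the inverse exists.
Bézout: 1 = −333·1987 + 824·803.
So 803⁻¹ ≡ 824 (mod 1987).

824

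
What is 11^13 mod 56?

11

By square-and-multiply:
11^1 ≡ 11 (mod 56)
11^2 ≡ 11^2 = 121 ≡ 9 (mod 56)
11^4 ≡ 9^2 = 81 ≡ 25 (mod 56)
11^8 ≡ 25^2 = 625 ≡ 9 (mod 56)
11^13 = 11^8 × 11^4 × 11^1 ≡ 9 × 25 × 11 (mod 56).
Accumulate the product:
9 × 25 = 225 ≡ 1
1 × 11 = 11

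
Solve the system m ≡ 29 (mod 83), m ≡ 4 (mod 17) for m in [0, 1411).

361

83⁻¹ mod 17: 83×8 ≡ 1 (mod 17), so 83⁻¹ ≡ 8.
m = 29 + 83×((4 − 29)×8 mod 17) = 29 + 83×4 = 361.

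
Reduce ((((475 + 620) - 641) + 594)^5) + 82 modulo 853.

251

475 + 620 = 1095 ≡ 242 (mod 853)
242 - 641 = -399 ≡ 454 (mod 853)
454 + 594 = 1048 ≡ 195 (mod 853)
(195)^5 ≡ 169 (mod 853)
169 + 82 = 251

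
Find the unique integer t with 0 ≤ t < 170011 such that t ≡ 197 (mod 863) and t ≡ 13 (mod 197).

863⁻¹ mod 197: 863×176 ≡ 1 (mod 197), so 863⁻¹ ≡ 176.
t = 197 + 863×((13 − 197)×176 mod 197) = 197 + 863×121 = 104620.

104620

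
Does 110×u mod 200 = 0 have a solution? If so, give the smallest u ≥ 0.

0

gcd(110, 200) = 10, and 10 | 0, so solutions exist.
Divide through by 10: 11×u ≡ 0 mod 20.
11⁻¹ ≡ 11 (mod 20).
u ≡ 11×0 ≡ 0 (mod 20).
The smallest non-negative solution is u = 0.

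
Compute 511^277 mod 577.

185

277 in binary is 100010101, i.e. 277 = 256 + 16 + 4 + 1.
511^1 ≡ 511 (mod 577)
511^2 ≡ 511^2 = 261121 ≡ 317 (mod 577)
511^4 ≡ 317^2 = 100489 ≡ 91 (mod 577)
511^8 ≡ 91^2 = 8281 ≡ 203 (mod 577)
511^16 ≡ 203^2 = 41209 ≡ 242 (mod 577)
511^32 ≡ 242^2 = 58564 ≡ 287 (mod 577)
511^64 ≡ 287^2 = 82369 ≡ 435 (mod 577)
511^128 ≡ 435^2 = 189225 ≡ 546 (mod 577)
511^256 ≡ 546^2 = 298116 ≡ 384 (mod 577)
511^277 = 511^256 × 511^16 × 511^4 × 511^1 ≡ 384 × 242 × 91 × 511 (mod 577).
Accumulate the product:
384 × 242 = 92928 ≡ 31
31 × 91 = 2821 ≡ 513
513 × 511 = 262143 ≡ 185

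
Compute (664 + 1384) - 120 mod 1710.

664 + 1384 = 2048 ≡ 338 (mod 1710)
338 - 120 = 218

218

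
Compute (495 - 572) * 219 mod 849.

495 - 572 = -77 ≡ 772 (mod 849)
772 * 219 = 169068 ≡ 117 (mod 849)

117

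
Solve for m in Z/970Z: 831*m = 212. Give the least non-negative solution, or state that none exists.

gcd(831, 970) = 1, so a unique solution mod 970 exists.
831⁻¹ ≡ 321 (mod 970).
m ≡ 321*212 ≡ 152 (mod 970).

152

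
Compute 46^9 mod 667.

By square-and-multiply:
9 in binary is 1001, i.e. 9 = 8 + 1.
46^1 ≡ 46 (mod 667)
46^2 ≡ 46^2 = 2116 ≡ 115 (mod 667)
46^4 ≡ 115^2 = 13225 ≡ 552 (mod 667)
46^8 ≡ 552^2 = 304704 ≡ 552 (mod 667)
46^9 = 46^8 · 46^1 ≡ 552 · 46 (mod 667).
552 · 46 = 25392 ≡ 46 (mod 667).

46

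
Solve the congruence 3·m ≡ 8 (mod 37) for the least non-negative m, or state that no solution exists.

gcd(3, 37) = 1, so a unique solution mod 37 exists.
3⁻¹ ≡ 25 (mod 37).
m ≡ 25·8 ≡ 15 (mod 37).

15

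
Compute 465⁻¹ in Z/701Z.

701 = 1*465 + 236
465 = 1*236 + 229
236 = 1*229 + 7
229 = 32*7 + 5
7 = 1*5 + 2
5 = 2*2 + 1
2 = 2*1 + 0
gcd(465, 701) = 1, so the inverse exists.
Bézout: 1 = −199*701 + 300*465.
So 465⁻¹ ≡ 300 (mod 701).

300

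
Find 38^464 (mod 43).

Compute successive squares:
38^1 ≡ 38 (mod 43)
38^2 ≡ 38^2 = 1444 ≡ 25 (mod 43)
38^4 ≡ 25^2 = 625 ≡ 23 (mod 43)
38^8 ≡ 23^2 = 529 ≡ 13 (mod 43)
38^16 ≡ 13^2 = 169 ≡ 40 (mod 43)
38^32 ≡ 40^2 = 1600 ≡ 9 (mod 43)
38^64 ≡ 9^2 = 81 ≡ 38 (mod 43)
38^128 ≡ 38^2 = 1444 ≡ 25 (mod 43)
38^256 ≡ 25^2 = 625 ≡ 23 (mod 43)
38^464 = 38^256 * 38^128 * 38^64 * 38^16 ≡ 23 * 25 * 38 * 40 (mod 43).
Accumulate the product:
23 * 25 = 575 ≡ 16
16 * 38 = 608 ≡ 6
6 * 40 = 240 ≡ 25

25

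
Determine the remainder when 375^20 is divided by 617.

By square-and-multiply:
20 in binary is 10100, i.e. 20 = 16 + 4.
375^1 ≡ 375 (mod 617)
375^2 ≡ 375^2 = 140625 ≡ 566 (mod 617)
375^4 ≡ 566^2 = 320356 ≡ 133 (mod 617)
375^8 ≡ 133^2 = 17689 ≡ 413 (mod 617)
375^16 ≡ 413^2 = 170569 ≡ 277 (mod 617)
375^20 = 375^16 × 375^4 ≡ 277 × 133 (mod 617).
277 × 133 = 36841 ≡ 438 (mod 617).

438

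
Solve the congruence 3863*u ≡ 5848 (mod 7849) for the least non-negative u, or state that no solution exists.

gcd(3863, 7849) = 1, so a unique solution mod 7849 exists.
3863⁻¹ ≡ 2042 (mod 7849).
u ≡ 2042*5848 ≡ 3287 (mod 7849).

3287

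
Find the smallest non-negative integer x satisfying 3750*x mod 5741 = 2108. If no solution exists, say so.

gcd(3750, 5741) = 1, so a unique solution mod 5741 exists.
3750⁻¹ ≡ 1361 (mod 5741).
x ≡ 1361*2108 ≡ 4229 (mod 5741).

4229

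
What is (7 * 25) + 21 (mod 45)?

16

7 * 25 = 175 ≡ 40 (mod 45)
40 + 21 = 61 ≡ 16 (mod 45)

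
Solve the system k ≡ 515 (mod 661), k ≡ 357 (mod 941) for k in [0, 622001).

661⁻¹ mod 941: 661·205 ≡ 1 (mod 941), so 661⁻¹ ≡ 205.
k = 515 + 661·((357 − 515)·205 mod 941) = 515 + 661·545 = 360760.

360760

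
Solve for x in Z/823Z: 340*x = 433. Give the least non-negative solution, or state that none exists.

604

gcd(340, 823) = 1, so a unique solution mod 823 exists.
340⁻¹ ≡ 564 (mod 823).
x ≡ 564*433 ≡ 604 (mod 823).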